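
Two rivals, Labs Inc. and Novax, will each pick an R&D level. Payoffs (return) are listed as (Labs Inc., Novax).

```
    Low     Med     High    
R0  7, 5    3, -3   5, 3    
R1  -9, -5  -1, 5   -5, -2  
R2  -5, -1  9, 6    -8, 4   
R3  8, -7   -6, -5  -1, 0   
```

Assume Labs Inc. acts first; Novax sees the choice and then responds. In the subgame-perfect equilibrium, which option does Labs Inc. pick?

Backward induction with Labs Inc. moving first.
- R0: Novax compares 5, -3, 3 and picks Low; Labs Inc. would get 7.
- R1: Novax compares -5, 5, -2 and picks Med; Labs Inc. would get -1.
- R2: Novax compares -1, 6, 4 and picks Med; Labs Inc. would get 9.
- R3: Novax compares -7, -5, 0 and picks High; Labs Inc. would get -1.
Labs Inc.'s induced payoffs are 7, -1, 9, -1, so Labs Inc. commits to R2. Subgame-perfect outcome: (R2, Med) with payoffs (9, 6).

R2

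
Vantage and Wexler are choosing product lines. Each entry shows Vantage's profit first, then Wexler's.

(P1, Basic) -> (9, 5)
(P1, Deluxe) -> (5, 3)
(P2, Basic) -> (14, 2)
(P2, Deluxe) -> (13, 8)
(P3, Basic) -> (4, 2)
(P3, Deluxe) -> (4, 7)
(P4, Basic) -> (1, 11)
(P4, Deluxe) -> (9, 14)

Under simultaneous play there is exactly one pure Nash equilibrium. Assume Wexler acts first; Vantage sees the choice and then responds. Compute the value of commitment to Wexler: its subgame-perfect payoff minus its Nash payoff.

0

Vantage best-responds to each possible Wexler move:
- Basic: Vantage compares 9, 14, 4, 1 and picks P2; Wexler would get 2.
- Deluxe: Vantage compares 5, 13, 4, 9 and picks P2; Wexler would get 8.
Among 2, 8, the best is 8 at Deluxe. Subgame-perfect outcome: (P2, Deluxe) with payoffs (13, 8).
Under simultaneous play:
Vantage's best replies: Basic→P2; Deluxe→P2.
Wexler's best replies: P1→Basic; P2→Deluxe; P3→Deluxe; P4→Deluxe.
Only (P2, Deluxe) has each player best-responding; Nash payoffs (13, 8).
Wexler's commitment gain: 8 − 8 = 0.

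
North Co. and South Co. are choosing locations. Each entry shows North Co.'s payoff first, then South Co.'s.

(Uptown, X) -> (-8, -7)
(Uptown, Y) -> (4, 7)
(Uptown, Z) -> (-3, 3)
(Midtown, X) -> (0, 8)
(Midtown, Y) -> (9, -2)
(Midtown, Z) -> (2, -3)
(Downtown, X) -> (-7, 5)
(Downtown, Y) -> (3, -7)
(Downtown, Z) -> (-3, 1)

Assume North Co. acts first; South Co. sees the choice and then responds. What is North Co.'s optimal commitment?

South Co. best-responds to each possible North Co. move:
- Uptown: South Co. compares -7, 7, 3 and picks Y; North Co. would get 4.
- Midtown: South Co. compares 8, -2, -3 and picks X; North Co. would get 0.
- Downtown: South Co. compares 5, -7, 1 and picks X; North Co. would get -7.
Maximizing over 4, 0, -7, North Co. chooses Uptown. Subgame-perfect outcome: (Uptown, Y) with payoffs (4, 7).

Uptown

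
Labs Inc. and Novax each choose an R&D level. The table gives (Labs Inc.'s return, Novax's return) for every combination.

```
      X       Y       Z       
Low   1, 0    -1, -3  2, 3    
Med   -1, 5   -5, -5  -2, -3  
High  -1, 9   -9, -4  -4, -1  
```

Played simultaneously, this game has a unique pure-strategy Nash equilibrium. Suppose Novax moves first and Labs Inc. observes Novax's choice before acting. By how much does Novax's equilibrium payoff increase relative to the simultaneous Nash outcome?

Work backward from Labs Inc.'s decision.
- X: Labs Inc. compares 1, -1, -1 and picks Low; Novax would get 0.
- Y: Labs Inc. compares -1, -5, -9 and picks Low; Novax would get -3.
- Z: Labs Inc. compares 2, -2, -4 and picks Low; Novax would get 3.
Maximizing over 0, -3, 3, Novax chooses Z. Subgame-perfect outcome: (Low, Z) with payoffs (2, 3).
Now find the simultaneous Nash equilibrium.
Labs Inc.'s best replies: X→Low; Y→Low; Z→Low.
Novax's best replies: Low→Z; Med→X; High→X.
The unique mutual best reply is (Low, Z), giving (2, 3).
Novax's commitment gain: 3 − 3 = 0.

0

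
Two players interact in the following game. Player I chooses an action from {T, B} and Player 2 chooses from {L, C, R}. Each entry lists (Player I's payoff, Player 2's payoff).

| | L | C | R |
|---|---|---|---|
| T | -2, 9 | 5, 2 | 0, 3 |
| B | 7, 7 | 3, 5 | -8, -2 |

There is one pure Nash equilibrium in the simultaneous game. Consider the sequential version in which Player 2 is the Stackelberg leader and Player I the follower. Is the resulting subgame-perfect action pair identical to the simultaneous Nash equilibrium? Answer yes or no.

Solve by backward induction (Player 2 leads).
- L: Player I compares -2, 7 and picks B; Player 2 would get 7.
- C: Player I compares 5, 3 and picks T; Player 2 would get 2.
- R: Player I compares 0, -8 and picks T; Player 2 would get 3.
Player 2's induced payoffs are 7, 2, 3, so Player 2 commits to L. Subgame-perfect outcome: (B, L) with payoffs (7, 7).
Now find the simultaneous Nash equilibrium.
Player I's best replies: L→B; C→T; R→T.
Player 2's best replies: T→L; B→L.
The unique mutual best reply is (B, L), giving (7, 7).
Sequential outcome (B, L) coincides with the Nash profile (B, L).

yes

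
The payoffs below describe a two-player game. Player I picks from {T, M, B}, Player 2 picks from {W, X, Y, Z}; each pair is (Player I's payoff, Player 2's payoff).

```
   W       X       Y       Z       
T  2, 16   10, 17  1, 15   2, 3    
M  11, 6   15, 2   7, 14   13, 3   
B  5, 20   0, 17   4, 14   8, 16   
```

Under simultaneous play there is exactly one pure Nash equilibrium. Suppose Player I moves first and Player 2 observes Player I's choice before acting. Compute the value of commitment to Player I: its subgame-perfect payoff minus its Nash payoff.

Solve by backward induction (Player I leads).
- T: Player 2 compares 16, 17, 15, 3 and picks X; Player I would get 10.
- M: Player 2 compares 6, 2, 14, 3 and picks Y; Player I would get 7.
- B: Player 2 compares 20, 17, 14, 16 and picks W; Player I would get 5.
Among 10, 7, 5, the best is 10 at T. Subgame-perfect outcome: (T, X) with payoffs (10, 17).
For the simultaneous game, intersect best replies.
Player I's best replies: W→M; X→M; Y→M; Z→M.
Player 2's best replies: T→X; M→Y; B→W.
Only (M, Y) has each player best-responding; Nash payoffs (7, 14).
Player I's commitment gain: 10 − 7 = 3.

3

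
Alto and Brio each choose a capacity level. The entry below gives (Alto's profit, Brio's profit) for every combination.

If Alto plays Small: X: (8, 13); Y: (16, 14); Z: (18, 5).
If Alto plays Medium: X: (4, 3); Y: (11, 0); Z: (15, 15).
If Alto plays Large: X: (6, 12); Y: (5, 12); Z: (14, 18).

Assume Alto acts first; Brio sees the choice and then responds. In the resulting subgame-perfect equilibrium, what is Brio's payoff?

Brio best-responds to each possible Alto move:
- Small: BR = Y, leader payoff 16.
- Medium: BR = Z, leader payoff 15.
- Large: BR = Z, leader payoff 14.
Maximizing over 16, 15, 14, Alto chooses Small. Subgame-perfect outcome: (Small, Y) with payoffs (16, 14).

14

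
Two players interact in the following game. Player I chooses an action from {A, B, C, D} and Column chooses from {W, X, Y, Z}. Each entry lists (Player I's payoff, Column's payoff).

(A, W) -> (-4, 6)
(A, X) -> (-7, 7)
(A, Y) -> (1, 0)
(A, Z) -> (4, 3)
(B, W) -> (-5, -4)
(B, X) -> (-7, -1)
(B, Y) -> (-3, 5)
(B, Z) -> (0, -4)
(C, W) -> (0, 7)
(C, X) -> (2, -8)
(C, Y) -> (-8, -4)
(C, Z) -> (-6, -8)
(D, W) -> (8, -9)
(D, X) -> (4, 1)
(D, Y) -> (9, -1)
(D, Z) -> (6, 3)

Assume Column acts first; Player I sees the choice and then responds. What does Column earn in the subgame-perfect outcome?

Player I best-responds to each possible Column move:
- W: Player I compares -4, -5, 0, 8 and picks D; Column would get -9.
- X: Player I compares -7, -7, 2, 4 and picks D; Column would get 1.
- Y: Player I compares 1, -3, -8, 9 and picks D; Column would get -1.
- Z: Player I compares 4, 0, -6, 6 and picks D; Column would get 3.
Column's induced payoffs are -9, 1, -1, 3, so Column commits to Z. Subgame-perfect outcome: (D, Z) with payoffs (6, 3).

3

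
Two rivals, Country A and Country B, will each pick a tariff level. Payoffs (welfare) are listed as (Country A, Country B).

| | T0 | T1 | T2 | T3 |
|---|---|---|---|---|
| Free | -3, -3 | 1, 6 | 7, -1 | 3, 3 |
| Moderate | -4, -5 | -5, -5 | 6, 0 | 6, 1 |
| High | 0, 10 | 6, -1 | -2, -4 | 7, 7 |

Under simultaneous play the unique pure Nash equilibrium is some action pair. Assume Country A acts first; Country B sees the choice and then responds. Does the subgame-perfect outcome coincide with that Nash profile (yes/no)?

no

Solve by backward induction (Country A leads).
- Free → Country B plays T1 (best of -3, 6, -1, 3); Country A gets 1.
- Moderate → Country B plays T3 (best of -5, -5, 0, 1); Country A gets 6.
- High → Country B plays T0 (best of 10, -1, -4, 7); Country A gets 0.
Country A's induced payoffs are 1, 6, 0, so Country A commits to Moderate. Subgame-perfect outcome: (Moderate, T3) with payoffs (6, 1).
Now find the simultaneous Nash equilibrium.
Country A's best replies: T0→High; T1→High; T2→Free; T3→High.
Country B's best replies: Free→T1; Moderate→T3; High→T0.
Only (High, T0) has each player best-responding; Nash payoffs (0, 10).
Sequential outcome (Moderate, T3) differs from the Nash profile (High, T0).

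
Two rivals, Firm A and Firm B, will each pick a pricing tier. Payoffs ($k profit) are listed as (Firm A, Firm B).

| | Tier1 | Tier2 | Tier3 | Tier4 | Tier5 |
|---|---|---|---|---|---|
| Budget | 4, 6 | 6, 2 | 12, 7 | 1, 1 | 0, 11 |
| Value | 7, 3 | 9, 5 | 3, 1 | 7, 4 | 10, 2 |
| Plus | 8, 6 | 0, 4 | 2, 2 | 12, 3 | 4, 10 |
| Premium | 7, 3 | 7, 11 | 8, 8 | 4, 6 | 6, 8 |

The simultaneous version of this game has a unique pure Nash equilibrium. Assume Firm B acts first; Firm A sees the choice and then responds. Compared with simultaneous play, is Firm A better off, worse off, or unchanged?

better off

Solve by backward induction (Firm B leads).
- Tier1 → Firm A plays Plus (best of 4, 7, 8, 7); Firm B gets 6.
- Tier2 → Firm A plays Value (best of 6, 9, 0, 7); Firm B gets 5.
- Tier3 → Firm A plays Budget (best of 12, 3, 2, 8); Firm B gets 7.
- Tier4 → Firm A plays Plus (best of 1, 7, 12, 4); Firm B gets 3.
- Tier5 → Firm A plays Value (best of 0, 10, 4, 6); Firm B gets 2.
Among 6, 5, 7, 3, 2, the best is 7 at Tier3. Subgame-perfect outcome: (Budget, Tier3) with payoffs (12, 7).
Under simultaneous play:
Firm A's best replies: Tier1→Plus; Tier2→Value; Tier3→Budget; Tier4→Plus; Tier5→Value.
Firm B's best replies: Budget→Tier5; Value→Tier2; Plus→Tier5; Premium→Tier2.
The unique mutual best reply is (Value, Tier2), giving (9, 5).
Firm A earns 12 sequentially versus 9 at the Nash outcome: better off.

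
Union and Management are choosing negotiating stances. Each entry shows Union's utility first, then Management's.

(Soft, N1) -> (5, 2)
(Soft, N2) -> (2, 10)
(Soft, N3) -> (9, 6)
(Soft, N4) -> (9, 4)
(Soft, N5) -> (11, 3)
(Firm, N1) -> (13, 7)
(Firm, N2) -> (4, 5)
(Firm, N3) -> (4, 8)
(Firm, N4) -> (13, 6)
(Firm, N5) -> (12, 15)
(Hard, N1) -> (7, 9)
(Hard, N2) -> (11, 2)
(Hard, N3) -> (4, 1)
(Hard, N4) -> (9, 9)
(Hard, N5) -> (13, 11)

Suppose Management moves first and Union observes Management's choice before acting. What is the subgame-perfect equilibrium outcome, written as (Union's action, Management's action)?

(Hard, N5)

Union best-responds to each possible Management move:
- N1: Union compares 5, 13, 7 and picks Firm; Management would get 7.
- N2: Union compares 2, 4, 11 and picks Hard; Management would get 2.
- N3: Union compares 9, 4, 4 and picks Soft; Management would get 6.
- N4: Union compares 9, 13, 9 and picks Firm; Management would get 6.
- N5: Union compares 11, 12, 13 and picks Hard; Management would get 11.
Among 7, 2, 6, 6, 11, the best is 11 at N5. Subgame-perfect outcome: (Hard, N5) with payoffs (13, 11).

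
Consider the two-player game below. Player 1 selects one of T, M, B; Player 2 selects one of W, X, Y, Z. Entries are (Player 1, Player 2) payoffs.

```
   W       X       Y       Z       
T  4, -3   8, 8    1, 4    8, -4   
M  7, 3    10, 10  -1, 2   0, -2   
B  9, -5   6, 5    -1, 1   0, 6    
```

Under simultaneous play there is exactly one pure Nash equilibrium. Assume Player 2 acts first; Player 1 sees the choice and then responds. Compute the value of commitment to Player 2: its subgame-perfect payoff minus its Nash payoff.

Solve by backward induction (Player 2 leads).
- W: BR = B, leader payoff -5.
- X: BR = M, leader payoff 10.
- Y: BR = T, leader payoff 4.
- Z: BR = T, leader payoff -4.
Among -5, 10, 4, -4, the best is 10 at X. Subgame-perfect outcome: (M, X) with payoffs (10, 10).
For the simultaneous game, intersect best replies.
Player 1's best replies: W→B; X→M; Y→T; Z→T.
Player 2's best replies: T→X; M→X; B→Z.
The unique mutual best reply is (M, X), giving (10, 10).
Player 2's commitment gain: 10 − 10 = 0.

0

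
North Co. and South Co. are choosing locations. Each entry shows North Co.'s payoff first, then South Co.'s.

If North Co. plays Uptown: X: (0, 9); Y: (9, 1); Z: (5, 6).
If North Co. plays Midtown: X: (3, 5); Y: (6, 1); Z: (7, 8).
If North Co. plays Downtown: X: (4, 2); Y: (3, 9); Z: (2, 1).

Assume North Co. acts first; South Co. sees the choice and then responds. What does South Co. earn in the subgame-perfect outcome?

Work backward from South Co.'s decision.
- Uptown → South Co. plays X (best of 9, 1, 6); North Co. gets 0.
- Midtown → South Co. plays Z (best of 5, 1, 8); North Co. gets 7.
- Downtown → South Co. plays Y (best of 2, 9, 1); North Co. gets 3.
Maximizing over 0, 7, 3, North Co. chooses Midtown. Subgame-perfect outcome: (Midtown, Z) with payoffs (7, 8).

8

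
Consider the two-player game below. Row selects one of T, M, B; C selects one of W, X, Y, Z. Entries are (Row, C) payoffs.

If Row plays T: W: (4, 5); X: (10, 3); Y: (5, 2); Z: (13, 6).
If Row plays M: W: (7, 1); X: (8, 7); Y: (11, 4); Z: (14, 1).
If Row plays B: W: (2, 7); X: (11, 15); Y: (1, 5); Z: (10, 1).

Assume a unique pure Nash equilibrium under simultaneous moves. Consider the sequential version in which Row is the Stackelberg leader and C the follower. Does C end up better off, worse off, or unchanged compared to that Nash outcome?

C best-responds to each possible Row move:
- T: BR = Z, leader payoff 13.
- M: BR = X, leader payoff 8.
- B: BR = X, leader payoff 11.
Maximizing over 13, 8, 11, Row chooses T. Subgame-perfect outcome: (T, Z) with payoffs (13, 6).
For the simultaneous game, intersect best replies.
Row's best replies: W→M; X→B; Y→M; Z→M.
C's best replies: T→Z; M→X; B→X.
The unique mutual best reply is (B, X), giving (11, 15).
C earns 6 sequentially versus 15 at the Nash outcome: worse off.

worse off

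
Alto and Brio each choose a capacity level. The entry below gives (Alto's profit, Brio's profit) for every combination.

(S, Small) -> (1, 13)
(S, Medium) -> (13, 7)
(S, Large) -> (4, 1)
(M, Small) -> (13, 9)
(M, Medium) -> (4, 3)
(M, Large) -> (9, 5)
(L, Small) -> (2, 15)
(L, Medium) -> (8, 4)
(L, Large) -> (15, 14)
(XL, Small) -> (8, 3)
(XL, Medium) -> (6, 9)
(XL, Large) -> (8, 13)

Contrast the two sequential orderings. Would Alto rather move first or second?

If Alto leads: Brio's best replies are S→Small, M→Small, L→Small, XL→Large; Alto's induced payoffs 1, 13, 2, 8; outcome (M, Small), payoffs (13, 9).
If Brio leads: Alto's best replies are Small→M, Medium→S, Large→L; Brio's induced payoffs 9, 7, 14; outcome (L, Large), payoffs (15, 14).
Alto gets 13 moving first and 15 moving second, so Alto prefers to move second.

second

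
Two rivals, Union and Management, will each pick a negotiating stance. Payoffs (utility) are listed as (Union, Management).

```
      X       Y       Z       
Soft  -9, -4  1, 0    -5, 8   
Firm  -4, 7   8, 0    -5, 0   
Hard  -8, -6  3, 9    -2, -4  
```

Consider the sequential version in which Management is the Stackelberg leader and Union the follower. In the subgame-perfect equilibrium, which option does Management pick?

X

Backward induction with Management moving first.
- X → Union plays Firm (best of -9, -4, -8); Management gets 7.
- Y → Union plays Firm (best of 1, 8, 3); Management gets 0.
- Z → Union plays Hard (best of -5, -5, -2); Management gets -4.
Management's induced payoffs are 7, 0, -4, so Management commits to X. Subgame-perfect outcome: (Firm, X) with payoffs (-4, 7).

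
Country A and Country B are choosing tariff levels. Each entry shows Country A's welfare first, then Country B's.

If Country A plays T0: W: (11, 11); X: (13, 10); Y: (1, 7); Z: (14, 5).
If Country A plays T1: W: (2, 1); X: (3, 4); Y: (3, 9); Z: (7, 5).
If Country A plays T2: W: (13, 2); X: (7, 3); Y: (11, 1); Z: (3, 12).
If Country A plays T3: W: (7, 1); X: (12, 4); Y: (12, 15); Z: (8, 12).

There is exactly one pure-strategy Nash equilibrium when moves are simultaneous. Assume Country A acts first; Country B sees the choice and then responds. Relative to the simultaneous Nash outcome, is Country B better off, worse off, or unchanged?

unchanged

Solve by backward induction (Country A leads).
- T0: Country B compares 11, 10, 7, 5 and picks W; Country A would get 11.
- T1: Country B compares 1, 4, 9, 5 and picks Y; Country A would get 3.
- T2: Country B compares 2, 3, 1, 12 and picks Z; Country A would get 3.
- T3: Country B compares 1, 4, 15, 12 and picks Y; Country A would get 12.
Maximizing over 11, 3, 3, 12, Country A chooses T3. Subgame-perfect outcome: (T3, Y) with payoffs (12, 15).
For the simultaneous game, intersect best replies.
Country A's best replies: W→T2; X→T0; Y→T3; Z→T0.
Country B's best replies: T0→W; T1→Y; T2→Z; T3→Y.
Only (T3, Y) has each player best-responding; Nash payoffs (12, 15).
Country B earns 15 sequentially versus 15 at the Nash outcome: unchanged.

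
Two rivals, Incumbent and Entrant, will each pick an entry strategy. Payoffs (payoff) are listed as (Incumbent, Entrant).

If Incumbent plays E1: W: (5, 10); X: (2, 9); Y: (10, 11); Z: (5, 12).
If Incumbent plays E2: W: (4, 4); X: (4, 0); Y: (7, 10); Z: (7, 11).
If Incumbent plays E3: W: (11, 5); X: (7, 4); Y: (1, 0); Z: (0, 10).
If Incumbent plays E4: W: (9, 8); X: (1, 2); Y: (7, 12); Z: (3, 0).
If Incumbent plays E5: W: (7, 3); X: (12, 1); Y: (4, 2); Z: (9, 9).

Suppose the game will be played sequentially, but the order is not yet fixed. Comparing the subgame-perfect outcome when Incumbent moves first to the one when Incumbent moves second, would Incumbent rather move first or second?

second

If Incumbent leads: Entrant's best replies are E1→Z, E2→Z, E3→Z, E4→Y, E5→Z; Incumbent's induced payoffs 5, 7, 0, 7, 9; outcome (E5, Z), payoffs (9, 9).
If Entrant leads: Incumbent's best replies are W→E3, X→E5, Y→E1, Z→E5; Entrant's induced payoffs 5, 1, 11, 9; outcome (E1, Y), payoffs (10, 11).
Incumbent gets 9 moving first and 10 moving second, so Incumbent prefers to move second.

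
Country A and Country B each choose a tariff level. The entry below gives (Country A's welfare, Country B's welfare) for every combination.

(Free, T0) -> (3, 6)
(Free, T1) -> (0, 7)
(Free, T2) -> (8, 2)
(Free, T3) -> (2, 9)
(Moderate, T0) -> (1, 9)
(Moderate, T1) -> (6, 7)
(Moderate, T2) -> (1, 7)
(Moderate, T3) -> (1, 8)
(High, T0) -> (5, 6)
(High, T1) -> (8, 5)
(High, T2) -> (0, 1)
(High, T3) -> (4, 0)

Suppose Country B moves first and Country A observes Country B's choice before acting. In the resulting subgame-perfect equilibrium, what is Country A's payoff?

5

Country A best-responds to each possible Country B move:
- T0 → Country A plays High (best of 3, 1, 5); Country B gets 6.
- T1 → Country A plays High (best of 0, 6, 8); Country B gets 5.
- T2 → Country A plays Free (best of 8, 1, 0); Country B gets 2.
- T3 → Country A plays High (best of 2, 1, 4); Country B gets 0.
Maximizing over 6, 5, 2, 0, Country B chooses T0. Subgame-perfect outcome: (High, T0) with payoffs (5, 6).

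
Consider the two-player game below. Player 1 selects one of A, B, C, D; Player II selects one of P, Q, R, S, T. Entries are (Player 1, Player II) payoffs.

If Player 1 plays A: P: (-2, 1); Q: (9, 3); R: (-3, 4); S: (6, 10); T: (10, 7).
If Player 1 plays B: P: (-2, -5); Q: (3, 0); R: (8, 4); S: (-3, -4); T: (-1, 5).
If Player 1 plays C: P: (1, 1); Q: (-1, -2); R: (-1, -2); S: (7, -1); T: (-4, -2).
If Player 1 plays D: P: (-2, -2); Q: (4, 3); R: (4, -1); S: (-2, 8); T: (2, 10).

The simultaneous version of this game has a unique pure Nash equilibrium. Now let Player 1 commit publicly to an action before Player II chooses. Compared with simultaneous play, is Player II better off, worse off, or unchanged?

better off

Solve by backward induction (Player 1 leads).
- A → Player II plays S (best of 1, 3, 4, 10, 7); Player 1 gets 6.
- B → Player II plays T (best of -5, 0, 4, -4, 5); Player 1 gets -1.
- C → Player II plays P (best of 1, -2, -2, -1, -2); Player 1 gets 1.
- D → Player II plays T (best of -2, 3, -1, 8, 10); Player 1 gets 2.
Maximizing over 6, -1, 1, 2, Player 1 chooses A. Subgame-perfect outcome: (A, S) with payoffs (6, 10).
Under simultaneous play:
Player 1's best replies: P→C; Q→A; R→B; S→C; T→A.
Player II's best replies: A→S; B→T; C→P; D→T.
Only (C, P) has each player best-responding; Nash payoffs (1, 1).
Player II earns 10 sequentially versus 1 at the Nash outcome: better off.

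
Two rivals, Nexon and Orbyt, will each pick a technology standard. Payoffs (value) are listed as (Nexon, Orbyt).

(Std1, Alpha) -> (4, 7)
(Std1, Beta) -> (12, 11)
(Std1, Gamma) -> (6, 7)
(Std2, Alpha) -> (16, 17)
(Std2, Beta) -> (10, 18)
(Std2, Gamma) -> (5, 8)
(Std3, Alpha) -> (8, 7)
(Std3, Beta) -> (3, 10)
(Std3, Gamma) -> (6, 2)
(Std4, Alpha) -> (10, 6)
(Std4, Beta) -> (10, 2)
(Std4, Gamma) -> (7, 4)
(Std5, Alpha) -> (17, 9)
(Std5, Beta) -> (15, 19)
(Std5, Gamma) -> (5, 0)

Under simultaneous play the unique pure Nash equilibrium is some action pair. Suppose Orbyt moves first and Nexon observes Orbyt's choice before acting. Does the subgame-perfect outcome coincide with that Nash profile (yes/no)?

yes

Nexon best-responds to each possible Orbyt move:
- Alpha → Nexon plays Std5 (best of 4, 16, 8, 10, 17); Orbyt gets 9.
- Beta → Nexon plays Std5 (best of 12, 10, 3, 10, 15); Orbyt gets 19.
- Gamma → Nexon plays Std4 (best of 6, 5, 6, 7, 5); Orbyt gets 4.
Orbyt's induced payoffs are 9, 19, 4, so Orbyt commits to Beta. Subgame-perfect outcome: (Std5, Beta) with payoffs (15, 19).
For the simultaneous game, intersect best replies.
Nexon's best replies: Alpha→Std5; Beta→Std5; Gamma→Std4.
Orbyt's best replies: Std1→Beta; Std2→Beta; Std3→Beta; Std4→Alpha; Std5→Beta.
The unique mutual best reply is (Std5, Beta), giving (15, 19).
Sequential outcome (Std5, Beta) coincides with the Nash profile (Std5, Beta).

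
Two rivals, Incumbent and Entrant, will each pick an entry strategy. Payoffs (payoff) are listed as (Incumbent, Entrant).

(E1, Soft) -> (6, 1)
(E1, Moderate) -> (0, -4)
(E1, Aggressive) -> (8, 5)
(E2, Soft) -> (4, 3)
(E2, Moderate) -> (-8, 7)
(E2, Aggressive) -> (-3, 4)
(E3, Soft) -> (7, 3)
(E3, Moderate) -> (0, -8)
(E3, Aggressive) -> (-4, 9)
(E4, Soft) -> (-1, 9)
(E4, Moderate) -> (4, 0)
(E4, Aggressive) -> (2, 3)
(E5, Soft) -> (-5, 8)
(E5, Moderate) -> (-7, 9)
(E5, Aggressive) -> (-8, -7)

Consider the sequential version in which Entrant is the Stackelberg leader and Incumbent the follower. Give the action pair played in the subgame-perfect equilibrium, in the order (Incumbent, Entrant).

(E1, Aggressive)

Incumbent best-responds to each possible Entrant move:
- Soft: Incumbent compares 6, 4, 7, -1, -5 and picks E3; Entrant would get 3.
- Moderate: Incumbent compares 0, -8, 0, 4, -7 and picks E4; Entrant would get 0.
- Aggressive: Incumbent compares 8, -3, -4, 2, -8 and picks E1; Entrant would get 5.
Entrant's induced payoffs are 3, 0, 5, so Entrant commits to Aggressive. Subgame-perfect outcome: (E1, Aggressive) with payoffs (8, 5).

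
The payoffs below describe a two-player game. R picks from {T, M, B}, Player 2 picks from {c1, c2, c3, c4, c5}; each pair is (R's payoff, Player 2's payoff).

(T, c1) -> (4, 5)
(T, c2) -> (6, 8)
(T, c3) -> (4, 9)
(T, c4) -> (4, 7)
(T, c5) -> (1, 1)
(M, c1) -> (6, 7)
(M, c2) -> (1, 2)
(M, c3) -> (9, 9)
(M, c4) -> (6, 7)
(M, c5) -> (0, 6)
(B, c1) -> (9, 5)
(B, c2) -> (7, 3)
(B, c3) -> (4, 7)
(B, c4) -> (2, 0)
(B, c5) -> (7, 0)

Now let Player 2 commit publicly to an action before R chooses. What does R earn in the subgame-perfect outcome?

Backward induction with Player 2 moving first.
- c1: R compares 4, 6, 9 and picks B; Player 2 would get 5.
- c2: R compares 6, 1, 7 and picks B; Player 2 would get 3.
- c3: R compares 4, 9, 4 and picks M; Player 2 would get 9.
- c4: R compares 4, 6, 2 and picks M; Player 2 would get 7.
- c5: R compares 1, 0, 7 and picks B; Player 2 would get 0.
Maximizing over 5, 3, 9, 7, 0, Player 2 chooses c3. Subgame-perfect outcome: (M, c3) with payoffs (9, 9).

9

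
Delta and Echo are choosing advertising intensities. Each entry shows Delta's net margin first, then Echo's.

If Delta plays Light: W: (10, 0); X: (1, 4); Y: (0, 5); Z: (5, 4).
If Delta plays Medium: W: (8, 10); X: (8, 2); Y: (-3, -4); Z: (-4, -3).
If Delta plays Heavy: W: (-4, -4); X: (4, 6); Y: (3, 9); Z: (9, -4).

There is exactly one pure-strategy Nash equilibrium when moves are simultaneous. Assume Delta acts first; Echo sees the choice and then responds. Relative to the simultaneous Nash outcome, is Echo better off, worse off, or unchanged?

Backward induction with Delta moving first.
- Light: BR = Y, leader payoff 0.
- Medium: BR = W, leader payoff 8.
- Heavy: BR = Y, leader payoff 3.
Among 0, 8, 3, the best is 8 at Medium. Subgame-perfect outcome: (Medium, W) with payoffs (8, 10).
For the simultaneous game, intersect best replies.
Delta's best replies: W→Light; X→Medium; Y→Heavy; Z→Heavy.
Echo's best replies: Light→Y; Medium→W; Heavy→Y.
The unique mutual best reply is (Heavy, Y), giving (3, 9).
Echo earns 10 sequentially versus 9 at the Nash outcome: better off.

better off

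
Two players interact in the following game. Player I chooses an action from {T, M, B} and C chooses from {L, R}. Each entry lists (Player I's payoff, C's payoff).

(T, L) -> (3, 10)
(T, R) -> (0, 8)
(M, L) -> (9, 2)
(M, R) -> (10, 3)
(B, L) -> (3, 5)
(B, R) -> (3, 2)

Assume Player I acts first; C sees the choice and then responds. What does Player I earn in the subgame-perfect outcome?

C best-responds to each possible Player I move:
- T → C plays L (best of 10, 8); Player I gets 3.
- M → C plays R (best of 2, 3); Player I gets 10.
- B → C plays L (best of 5, 2); Player I gets 3.
Among 3, 10, 3, the best is 10 at M. Subgame-perfect outcome: (M, R) with payoffs (10, 3).

10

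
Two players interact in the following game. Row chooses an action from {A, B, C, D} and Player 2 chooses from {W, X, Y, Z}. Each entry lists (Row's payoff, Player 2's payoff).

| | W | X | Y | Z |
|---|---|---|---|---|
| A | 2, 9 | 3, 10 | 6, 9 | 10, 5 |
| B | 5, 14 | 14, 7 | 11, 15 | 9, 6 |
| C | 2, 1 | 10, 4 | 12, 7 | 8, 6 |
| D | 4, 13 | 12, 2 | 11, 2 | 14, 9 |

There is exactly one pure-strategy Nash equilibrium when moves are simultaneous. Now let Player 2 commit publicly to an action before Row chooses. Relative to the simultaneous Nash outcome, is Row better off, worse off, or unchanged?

Work backward from Row's decision.
- W → Row plays B (best of 2, 5, 2, 4); Player 2 gets 14.
- X → Row plays B (best of 3, 14, 10, 12); Player 2 gets 7.
- Y → Row plays C (best of 6, 11, 12, 11); Player 2 gets 7.
- Z → Row plays D (best of 10, 9, 8, 14); Player 2 gets 9.
Player 2's induced payoffs are 14, 7, 7, 9, so Player 2 commits to W. Subgame-perfect outcome: (B, W) with payoffs (5, 14).
Now find the simultaneous Nash equilibrium.
Row's best replies: W→B; X→B; Y→C; Z→D.
Player 2's best replies: A→X; B→Y; C→Y; D→W.
The unique mutual best reply is (C, Y), giving (12, 7).
Row earns 5 sequentially versus 12 at the Nash outcome: worse off.

worse off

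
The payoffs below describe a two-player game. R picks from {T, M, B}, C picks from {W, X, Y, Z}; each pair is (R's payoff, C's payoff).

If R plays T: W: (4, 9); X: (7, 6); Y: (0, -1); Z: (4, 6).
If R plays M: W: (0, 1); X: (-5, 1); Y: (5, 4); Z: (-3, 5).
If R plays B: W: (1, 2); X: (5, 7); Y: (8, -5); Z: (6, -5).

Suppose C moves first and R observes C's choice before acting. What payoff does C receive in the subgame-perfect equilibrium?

9

Solve by backward induction (C leads).
- W → R plays T (best of 4, 0, 1); C gets 9.
- X → R plays T (best of 7, -5, 5); C gets 6.
- Y → R plays B (best of 0, 5, 8); C gets -5.
- Z → R plays B (best of 4, -3, 6); C gets -5.
C's induced payoffs are 9, 6, -5, -5, so C commits to W. Subgame-perfect outcome: (T, W) with payoffs (4, 9).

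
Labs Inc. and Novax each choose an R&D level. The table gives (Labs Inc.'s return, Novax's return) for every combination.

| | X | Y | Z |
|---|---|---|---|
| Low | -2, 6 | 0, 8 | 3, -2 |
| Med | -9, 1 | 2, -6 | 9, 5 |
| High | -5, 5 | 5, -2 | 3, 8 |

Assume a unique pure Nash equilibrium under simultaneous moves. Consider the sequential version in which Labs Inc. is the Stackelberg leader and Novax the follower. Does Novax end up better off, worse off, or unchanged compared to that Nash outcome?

unchanged

Solve by backward induction (Labs Inc. leads).
- Low: Novax compares 6, 8, -2 and picks Y; Labs Inc. would get 0.
- Med: Novax compares 1, -6, 5 and picks Z; Labs Inc. would get 9.
- High: Novax compares 5, -2, 8 and picks Z; Labs Inc. would get 3.
Labs Inc.'s induced payoffs are 0, 9, 3, so Labs Inc. commits to Med. Subgame-perfect outcome: (Med, Z) with payoffs (9, 5).
Under simultaneous play:
Labs Inc.'s best replies: X→Low; Y→High; Z→Med.
Novax's best replies: Low→Y; Med→Z; High→Z.
Only (Med, Z) has each player best-responding; Nash payoffs (9, 5).
Novax earns 5 sequentially versus 5 at the Nash outcome: unchanged.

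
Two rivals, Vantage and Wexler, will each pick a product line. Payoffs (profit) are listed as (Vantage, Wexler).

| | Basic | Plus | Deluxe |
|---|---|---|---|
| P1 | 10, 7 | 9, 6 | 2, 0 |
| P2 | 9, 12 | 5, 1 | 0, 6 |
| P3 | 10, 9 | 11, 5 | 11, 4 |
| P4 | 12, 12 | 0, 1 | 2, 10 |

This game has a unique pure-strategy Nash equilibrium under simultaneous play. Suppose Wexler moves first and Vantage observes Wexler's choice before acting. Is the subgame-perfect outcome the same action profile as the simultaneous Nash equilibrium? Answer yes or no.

Vantage best-responds to each possible Wexler move:
- Basic: BR = P4, leader payoff 12.
- Plus: BR = P3, leader payoff 5.
- Deluxe: BR = P3, leader payoff 4.
Maximizing over 12, 5, 4, Wexler chooses Basic. Subgame-perfect outcome: (P4, Basic) with payoffs (12, 12).
Under simultaneous play:
Vantage's best replies: Basic→P4; Plus→P3; Deluxe→P3.
Wexler's best replies: P1→Basic; P2→Basic; P3→Basic; P4→Basic.
Only (P4, Basic) has each player best-responding; Nash payoffs (12, 12).
Sequential outcome (P4, Basic) coincides with the Nash profile (P4, Basic).

yes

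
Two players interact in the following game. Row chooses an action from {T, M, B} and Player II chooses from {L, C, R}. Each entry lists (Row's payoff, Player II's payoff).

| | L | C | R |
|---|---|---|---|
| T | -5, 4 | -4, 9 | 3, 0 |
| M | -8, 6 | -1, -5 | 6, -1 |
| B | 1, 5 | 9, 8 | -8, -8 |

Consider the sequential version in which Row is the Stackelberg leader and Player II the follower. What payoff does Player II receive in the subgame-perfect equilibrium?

Backward induction with Row moving first.
- T → Player II plays C (best of 4, 9, 0); Row gets -4.
- M → Player II plays L (best of 6, -5, -1); Row gets -8.
- B → Player II plays C (best of 5, 8, -8); Row gets 9.
Row's induced payoffs are -4, -8, 9, so Row commits to B. Subgame-perfect outcome: (B, C) with payoffs (9, 8).

8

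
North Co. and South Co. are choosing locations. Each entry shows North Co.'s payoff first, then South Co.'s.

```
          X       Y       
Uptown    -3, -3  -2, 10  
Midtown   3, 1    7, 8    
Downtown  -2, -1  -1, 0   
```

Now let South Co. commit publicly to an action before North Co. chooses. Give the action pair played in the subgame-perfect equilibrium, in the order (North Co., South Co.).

Solve by backward induction (South Co. leads).
- X: BR = Midtown, leader payoff 1.
- Y: BR = Midtown, leader payoff 8.
Among 1, 8, the best is 8 at Y. Subgame-perfect outcome: (Midtown, Y) with payoffs (7, 8).

(Midtown, Y)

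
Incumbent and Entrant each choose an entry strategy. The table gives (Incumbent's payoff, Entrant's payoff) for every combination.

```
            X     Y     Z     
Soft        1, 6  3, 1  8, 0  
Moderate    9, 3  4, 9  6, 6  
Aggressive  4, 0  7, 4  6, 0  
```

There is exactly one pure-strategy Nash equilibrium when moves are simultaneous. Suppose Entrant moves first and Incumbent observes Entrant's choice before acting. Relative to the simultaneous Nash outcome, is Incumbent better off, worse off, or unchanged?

unchanged

Solve by backward induction (Entrant leads).
- X: BR = Moderate, leader payoff 3.
- Y: BR = Aggressive, leader payoff 4.
- Z: BR = Soft, leader payoff 0.
Maximizing over 3, 4, 0, Entrant chooses Y. Subgame-perfect outcome: (Aggressive, Y) with payoffs (7, 4).
Now find the simultaneous Nash equilibrium.
Incumbent's best replies: X→Moderate; Y→Aggressive; Z→Soft.
Entrant's best replies: Soft→X; Moderate→Y; Aggressive→Y.
The unique mutual best reply is (Aggressive, Y), giving (7, 4).
Incumbent earns 7 sequentially versus 7 at the Nash outcome: unchanged.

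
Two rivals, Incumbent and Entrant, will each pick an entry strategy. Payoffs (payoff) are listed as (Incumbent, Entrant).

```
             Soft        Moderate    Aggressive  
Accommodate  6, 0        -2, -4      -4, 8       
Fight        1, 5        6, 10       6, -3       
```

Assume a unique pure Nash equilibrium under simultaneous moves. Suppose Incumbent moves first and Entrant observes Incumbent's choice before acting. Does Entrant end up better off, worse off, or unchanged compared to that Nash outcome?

Entrant best-responds to each possible Incumbent move:
- Accommodate: BR = Aggressive, leader payoff -4.
- Fight: BR = Moderate, leader payoff 6.
Among -4, 6, the best is 6 at Fight. Subgame-perfect outcome: (Fight, Moderate) with payoffs (6, 10).
Now find the simultaneous Nash equilibrium.
Incumbent's best replies: Soft→Accommodate; Moderate→Fight; Aggressive→Fight.
Entrant's best replies: Accommodate→Aggressive; Fight→Moderate.
Only (Fight, Moderate) has each player best-responding; Nash payoffs (6, 10).
Entrant earns 10 sequentially versus 10 at the Nash outcome: unchanged.

unchanged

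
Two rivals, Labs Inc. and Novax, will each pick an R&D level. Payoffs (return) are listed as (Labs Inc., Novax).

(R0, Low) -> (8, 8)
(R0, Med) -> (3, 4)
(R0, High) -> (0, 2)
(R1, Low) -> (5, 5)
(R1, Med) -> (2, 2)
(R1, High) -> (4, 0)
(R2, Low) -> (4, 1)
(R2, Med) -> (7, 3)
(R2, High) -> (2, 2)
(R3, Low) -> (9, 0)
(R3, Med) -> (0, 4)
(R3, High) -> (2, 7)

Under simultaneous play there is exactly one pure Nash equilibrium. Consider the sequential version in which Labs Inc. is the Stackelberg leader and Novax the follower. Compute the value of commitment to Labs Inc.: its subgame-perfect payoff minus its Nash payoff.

1

Novax best-responds to each possible Labs Inc. move:
- R0: Novax compares 8, 4, 2 and picks Low; Labs Inc. would get 8.
- R1: Novax compares 5, 2, 0 and picks Low; Labs Inc. would get 5.
- R2: Novax compares 1, 3, 2 and picks Med; Labs Inc. would get 7.
- R3: Novax compares 0, 4, 7 and picks High; Labs Inc. would get 2.
Labs Inc.'s induced payoffs are 8, 5, 7, 2, so Labs Inc. commits to R0. Subgame-perfect outcome: (R0, Low) with payoffs (8, 8).
Now find the simultaneous Nash equilibrium.
Labs Inc.'s best replies: Low→R3; Med→R2; High→R1.
Novax's best replies: R0→Low; R1→Low; R2→Med; R3→High.
Only (R2, Med) has each player best-responding; Nash payoffs (7, 3).
Labs Inc.'s commitment gain: 8 − 7 = 1.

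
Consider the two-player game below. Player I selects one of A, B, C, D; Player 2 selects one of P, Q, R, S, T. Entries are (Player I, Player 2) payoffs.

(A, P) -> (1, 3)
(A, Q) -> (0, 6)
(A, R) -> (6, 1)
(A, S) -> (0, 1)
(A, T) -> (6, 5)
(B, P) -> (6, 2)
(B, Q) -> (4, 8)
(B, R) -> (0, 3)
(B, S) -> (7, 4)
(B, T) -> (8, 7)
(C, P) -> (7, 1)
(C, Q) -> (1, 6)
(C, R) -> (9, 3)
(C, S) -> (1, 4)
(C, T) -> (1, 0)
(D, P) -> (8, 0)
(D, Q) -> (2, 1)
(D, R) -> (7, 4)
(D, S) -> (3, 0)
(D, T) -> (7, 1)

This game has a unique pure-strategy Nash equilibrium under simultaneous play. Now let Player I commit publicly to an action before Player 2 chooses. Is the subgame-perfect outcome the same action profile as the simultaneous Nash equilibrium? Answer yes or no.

no

Player 2 best-responds to each possible Player I move:
- A: BR = Q, leader payoff 0.
- B: BR = Q, leader payoff 4.
- C: BR = Q, leader payoff 1.
- D: BR = R, leader payoff 7.
Player I's induced payoffs are 0, 4, 1, 7, so Player I commits to D. Subgame-perfect outcome: (D, R) with payoffs (7, 4).
For the simultaneous game, intersect best replies.
Player I's best replies: P→D; Q→B; R→C; S→B; T→B.
Player 2's best replies: A→Q; B→Q; C→Q; D→R.
Only (B, Q) has each player best-responding; Nash payoffs (4, 8).
Sequential outcome (D, R) differs from the Nash profile (B, Q).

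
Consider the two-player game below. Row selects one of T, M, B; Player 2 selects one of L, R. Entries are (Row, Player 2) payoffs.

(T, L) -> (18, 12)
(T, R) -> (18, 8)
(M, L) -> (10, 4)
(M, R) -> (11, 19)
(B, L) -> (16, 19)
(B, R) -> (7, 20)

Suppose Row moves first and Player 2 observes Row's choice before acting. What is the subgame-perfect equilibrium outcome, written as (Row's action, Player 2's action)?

(T, L)

Player 2 best-responds to each possible Row move:
- T → Player 2 plays L (best of 12, 8); Row gets 18.
- M → Player 2 plays R (best of 4, 19); Row gets 11.
- B → Player 2 plays R (best of 19, 20); Row gets 7.
Maximizing over 18, 11, 7, Row chooses T. Subgame-perfect outcome: (T, L) with payoffs (18, 12).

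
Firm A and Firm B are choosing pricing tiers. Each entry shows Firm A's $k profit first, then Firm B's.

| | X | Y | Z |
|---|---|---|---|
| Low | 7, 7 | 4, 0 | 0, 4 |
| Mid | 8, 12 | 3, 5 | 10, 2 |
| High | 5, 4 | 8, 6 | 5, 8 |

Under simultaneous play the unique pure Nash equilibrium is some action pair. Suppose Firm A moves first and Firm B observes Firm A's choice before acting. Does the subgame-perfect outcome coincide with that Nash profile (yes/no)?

Solve by backward induction (Firm A leads).
- Low: Firm B compares 7, 0, 4 and picks X; Firm A would get 7.
- Mid: Firm B compares 12, 5, 2 and picks X; Firm A would get 8.
- High: Firm B compares 4, 6, 8 and picks Z; Firm A would get 5.
Firm A's induced payoffs are 7, 8, 5, so Firm A commits to Mid. Subgame-perfect outcome: (Mid, X) with payoffs (8, 12).
Now find the simultaneous Nash equilibrium.
Firm A's best replies: X→Mid; Y→High; Z→Mid.
Firm B's best replies: Low→X; Mid→X; High→Z.
The unique mutual best reply is (Mid, X), giving (8, 12).
Sequential outcome (Mid, X) coincides with the Nash profile (Mid, X).

yes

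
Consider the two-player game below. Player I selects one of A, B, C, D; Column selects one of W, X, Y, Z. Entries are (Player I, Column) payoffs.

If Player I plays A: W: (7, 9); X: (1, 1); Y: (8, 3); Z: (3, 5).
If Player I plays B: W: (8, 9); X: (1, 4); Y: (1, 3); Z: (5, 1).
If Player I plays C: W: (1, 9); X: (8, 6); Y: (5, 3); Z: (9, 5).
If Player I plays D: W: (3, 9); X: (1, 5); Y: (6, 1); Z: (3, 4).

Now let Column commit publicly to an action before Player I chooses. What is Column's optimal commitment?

W

Player I best-responds to each possible Column move:
- W: Player I compares 7, 8, 1, 3 and picks B; Column would get 9.
- X: Player I compares 1, 1, 8, 1 and picks C; Column would get 6.
- Y: Player I compares 8, 1, 5, 6 and picks A; Column would get 3.
- Z: Player I compares 3, 5, 9, 3 and picks C; Column would get 5.
Among 9, 6, 3, 5, the best is 9 at W. Subgame-perfect outcome: (B, W) with payoffs (8, 9).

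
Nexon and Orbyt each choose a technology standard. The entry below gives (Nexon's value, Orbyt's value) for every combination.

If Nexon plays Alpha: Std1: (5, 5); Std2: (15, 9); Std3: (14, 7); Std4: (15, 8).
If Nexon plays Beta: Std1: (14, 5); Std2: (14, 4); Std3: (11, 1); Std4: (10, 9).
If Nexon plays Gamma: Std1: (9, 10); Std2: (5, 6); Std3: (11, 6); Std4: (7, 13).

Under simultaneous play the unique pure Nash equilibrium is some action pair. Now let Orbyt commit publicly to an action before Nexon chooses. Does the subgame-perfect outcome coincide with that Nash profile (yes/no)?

Nexon best-responds to each possible Orbyt move:
- Std1: BR = Beta, leader payoff 5.
- Std2: BR = Alpha, leader payoff 9.
- Std3: BR = Alpha, leader payoff 7.
- Std4: BR = Alpha, leader payoff 8.
Among 5, 9, 7, 8, the best is 9 at Std2. Subgame-perfect outcome: (Alpha, Std2) with payoffs (15, 9).
Now find the simultaneous Nash equilibrium.
Nexon's best replies: Std1→Beta; Std2→Alpha; Std3→Alpha; Std4→Alpha.
Orbyt's best replies: Alpha→Std2; Beta→Std4; Gamma→Std4.
The unique mutual best reply is (Alpha, Std2), giving (15, 9).
Sequential outcome (Alpha, Std2) coincides with the Nash profile (Alpha, Std2).

yes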